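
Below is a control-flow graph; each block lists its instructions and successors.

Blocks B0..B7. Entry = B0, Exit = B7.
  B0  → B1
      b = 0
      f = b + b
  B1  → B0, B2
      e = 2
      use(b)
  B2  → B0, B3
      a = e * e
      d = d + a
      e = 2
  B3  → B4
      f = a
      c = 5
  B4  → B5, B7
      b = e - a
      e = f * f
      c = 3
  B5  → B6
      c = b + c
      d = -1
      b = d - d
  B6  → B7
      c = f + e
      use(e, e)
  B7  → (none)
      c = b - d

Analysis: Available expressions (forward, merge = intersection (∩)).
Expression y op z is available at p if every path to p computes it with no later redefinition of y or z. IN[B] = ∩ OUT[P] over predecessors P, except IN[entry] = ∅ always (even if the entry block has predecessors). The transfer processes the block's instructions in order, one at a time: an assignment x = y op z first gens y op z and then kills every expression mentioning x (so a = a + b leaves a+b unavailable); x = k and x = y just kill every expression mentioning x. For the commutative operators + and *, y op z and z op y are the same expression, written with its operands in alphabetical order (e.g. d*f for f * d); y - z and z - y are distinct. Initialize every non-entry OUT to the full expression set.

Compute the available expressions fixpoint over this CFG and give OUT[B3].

Answer: {b+b}

Trace:
Converged values:
  B0: | IN={} | OUT={b+b}
  B1: | IN={b+b} | OUT={b+b}
  B2: | IN={b+b} | OUT={b+b}
  B3: | IN={b+b} | OUT={b+b}
  B4: | IN={b+b} | OUT={f*f}
  B5: | IN={f*f} | OUT={d-d, f*f}
  B6: | IN={d-d, f*f} | OUT={d-d, e+f, f*f}
  B7: | IN={f*f} | OUT={b-d, f*f}

Merge at B3: IN[B3] = OUT[B2] = {b+b}
Applying B3's transfer function to that IN value gives OUT[B3] (row B3 above).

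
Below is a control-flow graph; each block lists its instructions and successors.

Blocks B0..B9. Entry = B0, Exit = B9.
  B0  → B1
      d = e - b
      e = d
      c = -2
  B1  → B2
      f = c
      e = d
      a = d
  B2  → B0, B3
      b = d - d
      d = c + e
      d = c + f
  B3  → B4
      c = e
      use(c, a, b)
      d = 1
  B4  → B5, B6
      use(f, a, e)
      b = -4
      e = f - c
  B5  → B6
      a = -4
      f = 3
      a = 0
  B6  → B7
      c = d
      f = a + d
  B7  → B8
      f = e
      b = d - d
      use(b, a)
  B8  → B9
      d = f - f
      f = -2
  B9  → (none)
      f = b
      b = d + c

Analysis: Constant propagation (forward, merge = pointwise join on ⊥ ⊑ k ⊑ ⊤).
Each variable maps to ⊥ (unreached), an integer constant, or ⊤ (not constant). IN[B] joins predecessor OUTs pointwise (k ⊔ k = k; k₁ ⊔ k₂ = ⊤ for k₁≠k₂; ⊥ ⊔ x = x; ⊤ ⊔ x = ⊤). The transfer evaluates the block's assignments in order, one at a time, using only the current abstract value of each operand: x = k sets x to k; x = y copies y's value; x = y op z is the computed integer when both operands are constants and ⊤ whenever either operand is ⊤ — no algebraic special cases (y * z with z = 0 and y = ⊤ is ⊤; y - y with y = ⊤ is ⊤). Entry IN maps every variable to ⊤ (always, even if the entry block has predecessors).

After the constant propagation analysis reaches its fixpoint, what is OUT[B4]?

Answer: {a: ⊤, b: -4, c: ⊤, d: 1, e: ⊤, f: -2}

Working:
Per-block solution:
  B0: | IN=(all ⊤) | OUT={c:-2; rest ⊤}
  B1: | IN={c:-2; rest ⊤} | OUT={c:-2, f:-2; rest ⊤}
  B2: | IN={c:-2, f:-2; rest ⊤} | OUT={c:-2, d:-4, f:-2; rest ⊤}
  B3: | IN={c:-2, d:-4, f:-2; rest ⊤} | OUT={d:1, f:-2; rest ⊤}
  B4: | IN={d:1, f:-2; rest ⊤} | OUT={b:-4, d:1, f:-2; rest ⊤}
  B5: | IN={b:-4, d:1, f:-2; rest ⊤} | OUT={a:0, b:-4, d:1, f:3; rest ⊤}
  B6: | IN={b:-4, d:1; rest ⊤} | OUT={b:-4, c:1, d:1; rest ⊤}
  B7: | IN={b:-4, c:1, d:1; rest ⊤} | OUT={b:0, c:1, d:1; rest ⊤}
  B8: | IN={b:0, c:1, d:1; rest ⊤} | OUT={b:0, c:1, f:-2; rest ⊤}
  B9: | IN={b:0, c:1, f:-2; rest ⊤} | OUT={c:1, f:0; rest ⊤}

Merge at B4: IN[B4] = OUT[B3] = {a: ⊤, b: ⊤, c: ⊤, d: 1, e: ⊤, f: -2}
Applying B4's transfer function to that IN value gives OUT[B4] (row B4 above).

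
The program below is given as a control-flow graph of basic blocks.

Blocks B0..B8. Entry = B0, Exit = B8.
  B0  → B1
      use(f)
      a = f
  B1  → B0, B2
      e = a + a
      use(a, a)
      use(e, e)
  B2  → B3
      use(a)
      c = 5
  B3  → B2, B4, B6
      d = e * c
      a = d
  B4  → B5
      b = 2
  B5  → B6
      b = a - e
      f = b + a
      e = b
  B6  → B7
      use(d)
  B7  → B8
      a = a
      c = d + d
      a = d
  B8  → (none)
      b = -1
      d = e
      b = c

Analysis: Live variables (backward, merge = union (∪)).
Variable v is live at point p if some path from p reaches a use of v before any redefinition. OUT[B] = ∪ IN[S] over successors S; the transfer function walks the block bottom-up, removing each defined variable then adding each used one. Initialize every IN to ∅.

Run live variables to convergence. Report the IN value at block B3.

Per-block solution:
  B0:  IN={f}  OUT={a, f}
  B1:  IN={a, f}  OUT={a, e, f}
  B2:  IN={a, e}  OUT={c, e}
  B3:  IN={c, e}  OUT={a, d, e}
  B4:  IN={a, d, e}  OUT={a, d, e}
  B5:  IN={a, d, e}  OUT={a, d, e}
  B6:  IN={a, d, e}  OUT={a, d, e}
  B7:  IN={a, d, e}  OUT={c, e}
  B8:  IN={c, e}  OUT={}

Merge at B3: OUT[B3] = IN[B2] ⊔ IN[B4] ⊔ IN[B6] = {a, d, e}
Applying B3's transfer function to that OUT value gives IN[B3] (row B3 above).

Answer: {c, e}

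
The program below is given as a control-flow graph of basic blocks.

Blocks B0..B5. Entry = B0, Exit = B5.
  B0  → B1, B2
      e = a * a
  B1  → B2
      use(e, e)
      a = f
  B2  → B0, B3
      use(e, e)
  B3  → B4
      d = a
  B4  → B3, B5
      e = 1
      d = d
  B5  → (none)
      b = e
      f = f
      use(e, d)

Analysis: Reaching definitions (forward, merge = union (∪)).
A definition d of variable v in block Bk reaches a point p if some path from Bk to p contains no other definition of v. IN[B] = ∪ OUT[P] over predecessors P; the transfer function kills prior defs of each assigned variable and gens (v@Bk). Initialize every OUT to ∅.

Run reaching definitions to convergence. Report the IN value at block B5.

Converged values:
  B0: | IN={a@B1, e@B0} | OUT={a@B1, e@B0}
  B1: | IN={a@B1, e@B0} | OUT={a@B1, e@B0}
  B2: | IN={a@B1, e@B0} | OUT={a@B1, e@B0}
  B3: | IN={a@B1, d@B4, e@B0, e@B4} | OUT={a@B1, d@B3, e@B0, e@B4}
  B4: | IN={a@B1, d@B3, e@B0, e@B4} | OUT={a@B1, d@B4, e@B4}
  B5: | IN={a@B1, d@B4, e@B4} | OUT={a@B1, b@B5, d@B4, e@B4, f@B5}

Merge at B5: IN[B5] = OUT[B4] = {a@B1, d@B4, e@B4}

Answer: {a@B1, d@B4, e@B4}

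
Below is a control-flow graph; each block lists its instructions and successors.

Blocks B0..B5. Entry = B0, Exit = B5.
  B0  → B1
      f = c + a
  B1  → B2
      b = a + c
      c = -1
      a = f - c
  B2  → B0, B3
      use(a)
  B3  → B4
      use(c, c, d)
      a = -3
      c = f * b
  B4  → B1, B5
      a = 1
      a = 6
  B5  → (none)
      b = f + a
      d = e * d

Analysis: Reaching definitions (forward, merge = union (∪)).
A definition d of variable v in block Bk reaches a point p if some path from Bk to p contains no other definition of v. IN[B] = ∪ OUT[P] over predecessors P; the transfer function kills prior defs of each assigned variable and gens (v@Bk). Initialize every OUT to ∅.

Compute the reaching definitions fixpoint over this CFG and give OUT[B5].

Fixpoint table:
  B0: | IN={a@B1, b@B1, c@B1, f@B0} | OUT={a@B1, b@B1, c@B1, f@B0}
  B1: | IN={a@B1, a@B4, b@B1, c@B1, c@B3, f@B0} | OUT={a@B1, b@B1, c@B1, f@B0}
  B2: | IN={a@B1, b@B1, c@B1, f@B0} | OUT={a@B1, b@B1, c@B1, f@B0}
  B3: | IN={a@B1, b@B1, c@B1, f@B0} | OUT={a@B3, b@B1, c@B3, f@B0}
  B4: | IN={a@B3, b@B1, c@B3, f@B0} | OUT={a@B4, b@B1, c@B3, f@B0}
  B5: | IN={a@B4, b@B1, c@B3, f@B0} | OUT={a@B4, b@B5, c@B3, d@B5, f@B0}

Merge at B5: IN[B5] = OUT[B4] = {a@B4, b@B1, c@B3, f@B0}
Applying B5's transfer function to that IN value gives OUT[B5] (row B5 above).

Answer: {a@B4, b@B5, c@B3, d@B5, f@B0}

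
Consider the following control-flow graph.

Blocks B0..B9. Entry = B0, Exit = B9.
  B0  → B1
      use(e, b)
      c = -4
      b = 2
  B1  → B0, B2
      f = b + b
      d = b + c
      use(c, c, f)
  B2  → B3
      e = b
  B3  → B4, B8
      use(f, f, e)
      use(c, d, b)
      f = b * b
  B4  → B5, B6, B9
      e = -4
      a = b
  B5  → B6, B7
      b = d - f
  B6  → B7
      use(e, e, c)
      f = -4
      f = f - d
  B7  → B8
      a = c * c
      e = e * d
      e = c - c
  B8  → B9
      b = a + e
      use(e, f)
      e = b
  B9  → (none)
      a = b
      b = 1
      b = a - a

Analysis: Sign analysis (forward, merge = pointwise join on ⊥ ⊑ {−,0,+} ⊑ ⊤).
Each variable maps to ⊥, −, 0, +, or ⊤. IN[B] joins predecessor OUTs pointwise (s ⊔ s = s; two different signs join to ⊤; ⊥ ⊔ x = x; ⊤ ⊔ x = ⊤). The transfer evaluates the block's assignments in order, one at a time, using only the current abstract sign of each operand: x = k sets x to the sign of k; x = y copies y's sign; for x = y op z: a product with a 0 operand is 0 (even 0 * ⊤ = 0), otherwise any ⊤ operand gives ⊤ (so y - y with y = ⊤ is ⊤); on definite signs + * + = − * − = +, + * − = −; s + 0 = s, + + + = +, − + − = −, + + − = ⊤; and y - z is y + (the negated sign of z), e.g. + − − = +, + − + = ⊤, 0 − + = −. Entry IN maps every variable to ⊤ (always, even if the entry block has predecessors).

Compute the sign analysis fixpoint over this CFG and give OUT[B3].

Per-block solution:
  B0:   IN=(all ⊤)   OUT={b:+, c:-; rest ⊤}
  B1:   IN={b:+, c:-; rest ⊤}   OUT={b:+, c:-, f:+; rest ⊤}
  B2:   IN={b:+, c:-, f:+; rest ⊤}   OUT={b:+, c:-, e:+, f:+; rest ⊤}
  B3:   IN={b:+, c:-, e:+, f:+; rest ⊤}   OUT={b:+, c:-, e:+, f:+; rest ⊤}
  B4:   IN={b:+, c:-, e:+, f:+; rest ⊤}   OUT={a:+, b:+, c:-, e:-, f:+; rest ⊤}
  B5:   IN={a:+, b:+, c:-, e:-, f:+; rest ⊤}   OUT={a:+, c:-, e:-, f:+; rest ⊤}
  B6:   IN={a:+, c:-, e:-, f:+; rest ⊤}   OUT={a:+, c:-, e:-; rest ⊤}
  B7:   IN={a:+, c:-, e:-; rest ⊤}   OUT={a:+, c:-; rest ⊤}
  B8:   IN={c:-; rest ⊤}   OUT={c:-; rest ⊤}
  B9:   IN={c:-; rest ⊤}   OUT={c:-; rest ⊤}

Merge at B3: IN[B3] = OUT[B2] = {a: ⊤, b: +, c: -, d: ⊤, e: +, f: +}
Applying B3's transfer function to that IN value gives OUT[B3] (row B3 above).

Answer: {a: ⊤, b: +, c: -, d: ⊤, e: +, f: +}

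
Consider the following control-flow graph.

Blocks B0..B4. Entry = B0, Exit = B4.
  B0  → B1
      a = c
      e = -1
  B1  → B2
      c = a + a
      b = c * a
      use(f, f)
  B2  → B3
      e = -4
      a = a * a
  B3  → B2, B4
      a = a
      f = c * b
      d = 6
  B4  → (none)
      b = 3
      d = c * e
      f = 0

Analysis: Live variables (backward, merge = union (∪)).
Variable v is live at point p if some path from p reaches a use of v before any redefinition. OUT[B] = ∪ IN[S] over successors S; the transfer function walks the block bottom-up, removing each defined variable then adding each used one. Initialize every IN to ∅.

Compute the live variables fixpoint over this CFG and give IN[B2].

Answer: {a, b, c}

Derivation:
Converged values:
  B0:   IN={c, f}   OUT={a, f}
  B1:   IN={a, f}   OUT={a, b, c}
  B2:   IN={a, b, c}   OUT={a, b, c, e}
  B3:   IN={a, b, c, e}   OUT={a, b, c, e}
  B4:   IN={c, e}   OUT={}

Merge at B2: OUT[B2] = IN[B3] = {a, b, c, e}
Applying B2's transfer function to that OUT value gives IN[B2] (row B2 above).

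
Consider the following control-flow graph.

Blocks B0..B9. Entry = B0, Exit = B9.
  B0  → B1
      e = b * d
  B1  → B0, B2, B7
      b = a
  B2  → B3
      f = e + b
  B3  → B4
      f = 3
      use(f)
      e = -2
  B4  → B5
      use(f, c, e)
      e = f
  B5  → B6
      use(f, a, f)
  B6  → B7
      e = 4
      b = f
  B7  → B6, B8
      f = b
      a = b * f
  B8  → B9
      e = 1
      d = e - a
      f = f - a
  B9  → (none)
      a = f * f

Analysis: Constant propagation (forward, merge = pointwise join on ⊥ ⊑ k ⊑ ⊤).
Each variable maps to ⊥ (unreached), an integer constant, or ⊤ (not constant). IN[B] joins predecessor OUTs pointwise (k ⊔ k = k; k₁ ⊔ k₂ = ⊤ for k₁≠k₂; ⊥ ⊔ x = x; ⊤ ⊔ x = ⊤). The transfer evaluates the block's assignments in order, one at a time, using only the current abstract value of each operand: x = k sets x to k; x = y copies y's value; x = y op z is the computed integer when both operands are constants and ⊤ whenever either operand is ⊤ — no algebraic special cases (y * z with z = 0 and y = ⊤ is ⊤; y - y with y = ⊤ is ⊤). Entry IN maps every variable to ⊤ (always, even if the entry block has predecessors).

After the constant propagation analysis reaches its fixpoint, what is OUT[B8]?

Answer: {a: ⊤, b: ⊤, c: ⊤, d: ⊤, e: 1, f: ⊤}

Derivation:
Converged values:
  B0:   IN=(all ⊤)   OUT=(all ⊤)
  B1:   IN=(all ⊤)   OUT=(all ⊤)
  B2:   IN=(all ⊤)   OUT=(all ⊤)
  B3:   IN=(all ⊤)   OUT={e:-2, f:3; rest ⊤}
  B4:   IN={e:-2, f:3; rest ⊤}   OUT={e:3, f:3; rest ⊤}
  B5:   IN={e:3, f:3; rest ⊤}   OUT={e:3, f:3; rest ⊤}
  B6:   IN=(all ⊤)   OUT={e:4; rest ⊤}
  B7:   IN=(all ⊤)   OUT=(all ⊤)
  B8:   IN=(all ⊤)   OUT={e:1; rest ⊤}
  B9:   IN={e:1; rest ⊤}   OUT={e:1; rest ⊤}

Merge at B8: IN[B8] = OUT[B7] = {a: ⊤, b: ⊤, c: ⊤, d: ⊤, e: ⊤, f: ⊤}
Applying B8's transfer function to that IN value gives OUT[B8] (row B8 above).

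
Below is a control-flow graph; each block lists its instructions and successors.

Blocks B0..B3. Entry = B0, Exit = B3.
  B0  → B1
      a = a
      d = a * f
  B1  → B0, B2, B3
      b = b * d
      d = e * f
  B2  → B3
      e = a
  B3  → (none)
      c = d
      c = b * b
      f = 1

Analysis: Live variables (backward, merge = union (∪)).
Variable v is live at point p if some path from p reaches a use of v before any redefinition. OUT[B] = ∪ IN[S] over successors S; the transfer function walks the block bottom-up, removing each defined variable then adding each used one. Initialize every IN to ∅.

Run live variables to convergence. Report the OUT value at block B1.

Per-block solution:
  B0:  IN={a, b, e, f}  OUT={a, b, d, e, f}
  B1:  IN={a, b, d, e, f}  OUT={a, b, d, e, f}
  B2:  IN={a, b, d}  OUT={b, d}
  B3:  IN={b, d}  OUT={}

Merge at B1: OUT[B1] = IN[B0] ⊔ IN[B2] ⊔ IN[B3] = {a, b, d, e, f}

Answer: {a, b, d, e, f}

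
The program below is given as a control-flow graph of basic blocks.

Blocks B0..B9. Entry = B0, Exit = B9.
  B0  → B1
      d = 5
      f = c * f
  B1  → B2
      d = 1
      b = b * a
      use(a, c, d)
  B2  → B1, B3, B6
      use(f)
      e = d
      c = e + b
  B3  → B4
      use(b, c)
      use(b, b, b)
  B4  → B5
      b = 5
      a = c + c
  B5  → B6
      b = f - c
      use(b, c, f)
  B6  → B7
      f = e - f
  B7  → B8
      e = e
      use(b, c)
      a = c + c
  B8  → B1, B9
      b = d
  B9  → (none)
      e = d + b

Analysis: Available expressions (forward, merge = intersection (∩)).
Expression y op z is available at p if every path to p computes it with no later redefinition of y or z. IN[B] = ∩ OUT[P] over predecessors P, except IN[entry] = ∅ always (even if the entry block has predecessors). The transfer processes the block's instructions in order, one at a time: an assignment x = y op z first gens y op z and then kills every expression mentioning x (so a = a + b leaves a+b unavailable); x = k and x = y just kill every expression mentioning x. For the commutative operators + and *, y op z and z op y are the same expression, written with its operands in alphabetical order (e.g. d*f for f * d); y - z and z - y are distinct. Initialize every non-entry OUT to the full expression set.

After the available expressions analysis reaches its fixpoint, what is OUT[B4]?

Per-block solution:
  B0:   IN={}   OUT={}
  B1:   IN={}   OUT={}
  B2:   IN={}   OUT={b+e}
  B3:   IN={b+e}   OUT={b+e}
  B4:   IN={b+e}   OUT={c+c}
  B5:   IN={c+c}   OUT={c+c, f-c}
  B6:   IN={}   OUT={}
  B7:   IN={}   OUT={c+c}
  B8:   IN={c+c}   OUT={c+c}
  B9:   IN={c+c}   OUT={b+d, c+c}

Merge at B4: IN[B4] = OUT[B3] = {b+e}
Applying B4's transfer function to that IN value gives OUT[B4] (row B4 above).

Answer: {c+c}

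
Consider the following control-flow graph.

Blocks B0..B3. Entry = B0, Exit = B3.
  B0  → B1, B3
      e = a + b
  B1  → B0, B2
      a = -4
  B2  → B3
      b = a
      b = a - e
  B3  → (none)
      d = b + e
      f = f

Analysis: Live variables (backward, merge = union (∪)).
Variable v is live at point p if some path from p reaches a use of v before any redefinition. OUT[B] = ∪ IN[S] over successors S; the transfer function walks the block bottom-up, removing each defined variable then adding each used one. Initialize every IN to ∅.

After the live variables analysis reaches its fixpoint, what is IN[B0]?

Per-block solution:
  B0:  IN={a, b, f}  OUT={b, e, f}
  B1:  IN={b, e, f}  OUT={a, b, e, f}
  B2:  IN={a, e, f}  OUT={b, e, f}
  B3:  IN={b, e, f}  OUT={}

Merge at B0: OUT[B0] = IN[B1] ⊔ IN[B3] = {b, e, f}
Applying B0's transfer function to that OUT value gives IN[B0] (row B0 above).

Answer: {a, b, f}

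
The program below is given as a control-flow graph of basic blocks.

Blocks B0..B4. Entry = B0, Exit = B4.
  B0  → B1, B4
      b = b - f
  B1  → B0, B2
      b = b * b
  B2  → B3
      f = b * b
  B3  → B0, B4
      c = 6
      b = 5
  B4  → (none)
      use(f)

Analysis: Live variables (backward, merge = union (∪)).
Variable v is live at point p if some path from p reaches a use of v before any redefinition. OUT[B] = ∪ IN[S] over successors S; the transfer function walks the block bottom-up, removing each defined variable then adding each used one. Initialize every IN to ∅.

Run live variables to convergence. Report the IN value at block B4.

Answer: {f}

Trace:
Per-block solution:
  B0: | IN={b, f} | OUT={b, f}
  B1: | IN={b, f} | OUT={b, f}
  B2: | IN={b} | OUT={f}
  B3: | IN={f} | OUT={b, f}
  B4: | IN={f} | OUT={}

B4 is the boundary node: OUT[B4] = {}
Applying B4's transfer function to that OUT value gives IN[B4] (row B4 above).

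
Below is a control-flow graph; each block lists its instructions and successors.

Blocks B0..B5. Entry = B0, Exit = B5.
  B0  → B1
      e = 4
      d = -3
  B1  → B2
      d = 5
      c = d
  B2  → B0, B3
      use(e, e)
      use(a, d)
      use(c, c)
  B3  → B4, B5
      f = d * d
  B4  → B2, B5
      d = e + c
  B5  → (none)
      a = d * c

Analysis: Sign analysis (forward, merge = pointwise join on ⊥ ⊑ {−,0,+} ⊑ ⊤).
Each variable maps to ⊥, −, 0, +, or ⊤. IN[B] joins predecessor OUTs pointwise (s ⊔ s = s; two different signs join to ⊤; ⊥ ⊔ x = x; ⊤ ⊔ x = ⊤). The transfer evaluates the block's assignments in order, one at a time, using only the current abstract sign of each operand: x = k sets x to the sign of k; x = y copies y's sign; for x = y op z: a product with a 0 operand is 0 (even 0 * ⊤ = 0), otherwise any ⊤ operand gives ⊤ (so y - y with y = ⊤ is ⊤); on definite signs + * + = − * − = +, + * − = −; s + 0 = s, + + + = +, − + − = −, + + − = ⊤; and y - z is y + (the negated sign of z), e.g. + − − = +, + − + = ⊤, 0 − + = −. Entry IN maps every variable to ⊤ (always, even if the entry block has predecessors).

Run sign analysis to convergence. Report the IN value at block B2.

Answer: {a: ⊤, b: ⊤, c: +, d: +, e: +, f: ⊤}

Trace:
Per-block solution:
  B0:   IN=(all ⊤)   OUT={d:-, e:+; rest ⊤}
  B1:   IN={d:-, e:+; rest ⊤}   OUT={c:+, d:+, e:+; rest ⊤}
  B2:   IN={c:+, d:+, e:+; rest ⊤}   OUT={c:+, d:+, e:+; rest ⊤}
  B3:   IN={c:+, d:+, e:+; rest ⊤}   OUT={c:+, d:+, e:+, f:+; rest ⊤}
  B4:   IN={c:+, d:+, e:+, f:+; rest ⊤}   OUT={c:+, d:+, e:+, f:+; rest ⊤}
  B5:   IN={c:+, d:+, e:+, f:+; rest ⊤}   OUT={a:+, c:+, d:+, e:+, f:+; rest ⊤}

Merge at B2: IN[B2] = OUT[B1] ⊔ OUT[B4] = {a: ⊤, b: ⊤, c: +, d: +, e: +, f: ⊤}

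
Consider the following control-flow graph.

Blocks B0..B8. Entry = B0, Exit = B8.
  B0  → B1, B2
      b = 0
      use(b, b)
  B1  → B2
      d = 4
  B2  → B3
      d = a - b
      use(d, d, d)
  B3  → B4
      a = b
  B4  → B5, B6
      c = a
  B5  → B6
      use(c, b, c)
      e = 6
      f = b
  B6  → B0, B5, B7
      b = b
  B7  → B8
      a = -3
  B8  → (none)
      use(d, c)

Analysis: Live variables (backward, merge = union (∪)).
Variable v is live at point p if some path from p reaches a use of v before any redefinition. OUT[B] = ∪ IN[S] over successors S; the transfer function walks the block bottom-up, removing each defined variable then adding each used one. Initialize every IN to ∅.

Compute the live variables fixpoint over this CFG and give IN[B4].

Answer: {a, b, d}

Trace:
Converged values:
  B0:  IN={a}  OUT={a, b}
  B1:  IN={a, b}  OUT={a, b}
  B2:  IN={a, b}  OUT={b, d}
  B3:  IN={b, d}  OUT={a, b, d}
  B4:  IN={a, b, d}  OUT={a, b, c, d}
  B5:  IN={a, b, c, d}  OUT={a, b, c, d}
  B6:  IN={a, b, c, d}  OUT={a, b, c, d}
  B7:  IN={c, d}  OUT={c, d}
  B8:  IN={c, d}  OUT={}

Merge at B4: OUT[B4] = IN[B5] ⊔ IN[B6] = {a, b, c, d}
Applying B4's transfer function to that OUT value gives IN[B4] (row B4 above).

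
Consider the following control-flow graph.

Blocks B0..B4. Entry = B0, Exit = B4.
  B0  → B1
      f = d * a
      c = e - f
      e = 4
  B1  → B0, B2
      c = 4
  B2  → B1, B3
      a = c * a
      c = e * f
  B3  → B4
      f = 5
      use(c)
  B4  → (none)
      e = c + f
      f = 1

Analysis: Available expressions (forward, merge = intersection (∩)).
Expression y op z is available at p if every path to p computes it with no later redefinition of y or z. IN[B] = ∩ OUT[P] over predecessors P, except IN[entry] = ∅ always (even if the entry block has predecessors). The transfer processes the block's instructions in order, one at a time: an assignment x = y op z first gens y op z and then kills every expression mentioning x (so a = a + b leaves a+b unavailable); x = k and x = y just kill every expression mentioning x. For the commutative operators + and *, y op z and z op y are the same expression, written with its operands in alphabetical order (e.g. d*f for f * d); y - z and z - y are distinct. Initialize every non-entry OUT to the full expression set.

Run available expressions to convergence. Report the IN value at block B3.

Fixpoint table:
  B0: | IN={} | OUT={a*d}
  B1: | IN={} | OUT={}
  B2: | IN={} | OUT={e*f}
  B3: | IN={e*f} | OUT={}
  B4: | IN={} | OUT={}

Merge at B3: IN[B3] = OUT[B2] = {e*f}

Answer: {e*f}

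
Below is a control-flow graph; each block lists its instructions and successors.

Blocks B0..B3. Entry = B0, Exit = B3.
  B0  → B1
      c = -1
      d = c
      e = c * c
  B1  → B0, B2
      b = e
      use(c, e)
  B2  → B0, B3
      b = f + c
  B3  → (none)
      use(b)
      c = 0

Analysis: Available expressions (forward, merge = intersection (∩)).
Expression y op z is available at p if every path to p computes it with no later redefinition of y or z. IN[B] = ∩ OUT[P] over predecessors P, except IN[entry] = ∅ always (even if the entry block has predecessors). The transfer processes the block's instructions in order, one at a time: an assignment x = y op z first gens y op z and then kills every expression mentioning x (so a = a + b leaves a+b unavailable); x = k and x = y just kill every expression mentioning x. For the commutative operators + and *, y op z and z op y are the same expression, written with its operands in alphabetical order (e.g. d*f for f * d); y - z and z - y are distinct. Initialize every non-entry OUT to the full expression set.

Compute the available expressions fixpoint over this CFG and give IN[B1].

Converged values:
  B0:   IN={}   OUT={c*c}
  B1:   IN={c*c}   OUT={c*c}
  B2:   IN={c*c}   OUT={c*c, c+f}
  B3:   IN={c*c, c+f}   OUT={}

Merge at B1: IN[B1] = OUT[B0] = {c*c}

Answer: {c*c}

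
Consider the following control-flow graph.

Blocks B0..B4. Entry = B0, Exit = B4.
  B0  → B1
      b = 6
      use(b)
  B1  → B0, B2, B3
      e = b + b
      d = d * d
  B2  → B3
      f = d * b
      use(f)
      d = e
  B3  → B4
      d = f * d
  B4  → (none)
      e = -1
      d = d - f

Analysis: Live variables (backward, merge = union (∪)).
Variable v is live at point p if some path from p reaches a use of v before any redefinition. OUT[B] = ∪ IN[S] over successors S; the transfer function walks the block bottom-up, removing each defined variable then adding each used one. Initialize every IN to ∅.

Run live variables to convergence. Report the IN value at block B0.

Answer: {d, f}

Derivation:
Fixpoint table:
  B0:   IN={d, f}   OUT={b, d, f}
  B1:   IN={b, d, f}   OUT={b, d, e, f}
  B2:   IN={b, d, e}   OUT={d, f}
  B3:   IN={d, f}   OUT={d, f}
  B4:   IN={d, f}   OUT={}

Merge at B0: OUT[B0] = IN[B1] = {b, d, f}
Applying B0's transfer function to that OUT value gives IN[B0] (row B0 above).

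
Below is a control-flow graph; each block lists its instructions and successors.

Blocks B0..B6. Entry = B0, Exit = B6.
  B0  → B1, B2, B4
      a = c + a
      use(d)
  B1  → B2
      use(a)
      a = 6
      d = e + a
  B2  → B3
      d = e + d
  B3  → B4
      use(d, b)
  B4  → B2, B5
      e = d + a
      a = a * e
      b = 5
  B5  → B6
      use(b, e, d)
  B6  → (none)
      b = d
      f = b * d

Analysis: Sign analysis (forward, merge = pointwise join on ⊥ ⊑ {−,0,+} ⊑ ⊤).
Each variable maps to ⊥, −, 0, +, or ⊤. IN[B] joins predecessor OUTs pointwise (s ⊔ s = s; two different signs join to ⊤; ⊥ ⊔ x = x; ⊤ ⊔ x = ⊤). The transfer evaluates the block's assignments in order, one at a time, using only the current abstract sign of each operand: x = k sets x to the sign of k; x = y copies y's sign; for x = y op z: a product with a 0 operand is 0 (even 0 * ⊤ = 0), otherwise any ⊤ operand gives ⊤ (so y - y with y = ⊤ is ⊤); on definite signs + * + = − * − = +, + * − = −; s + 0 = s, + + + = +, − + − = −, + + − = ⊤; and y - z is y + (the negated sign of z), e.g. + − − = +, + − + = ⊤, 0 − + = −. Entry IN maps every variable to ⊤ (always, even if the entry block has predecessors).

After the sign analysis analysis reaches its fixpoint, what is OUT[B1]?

Per-block solution:
  B0:  IN=(all ⊤)  OUT=(all ⊤)
  B1:  IN=(all ⊤)  OUT={a:+; rest ⊤}
  B2:  IN=(all ⊤)  OUT=(all ⊤)
  B3:  IN=(all ⊤)  OUT=(all ⊤)
  B4:  IN=(all ⊤)  OUT={b:+; rest ⊤}
  B5:  IN={b:+; rest ⊤}  OUT={b:+; rest ⊤}
  B6:  IN={b:+; rest ⊤}  OUT=(all ⊤)

Merge at B1: IN[B1] = OUT[B0] = {a: ⊤, b: ⊤, c: ⊤, d: ⊤, e: ⊤, f: ⊤}
Applying B1's transfer function to that IN value gives OUT[B1] (row B1 above).

Answer: {a: +, b: ⊤, c: ⊤, d: ⊤, e: ⊤, f: ⊤}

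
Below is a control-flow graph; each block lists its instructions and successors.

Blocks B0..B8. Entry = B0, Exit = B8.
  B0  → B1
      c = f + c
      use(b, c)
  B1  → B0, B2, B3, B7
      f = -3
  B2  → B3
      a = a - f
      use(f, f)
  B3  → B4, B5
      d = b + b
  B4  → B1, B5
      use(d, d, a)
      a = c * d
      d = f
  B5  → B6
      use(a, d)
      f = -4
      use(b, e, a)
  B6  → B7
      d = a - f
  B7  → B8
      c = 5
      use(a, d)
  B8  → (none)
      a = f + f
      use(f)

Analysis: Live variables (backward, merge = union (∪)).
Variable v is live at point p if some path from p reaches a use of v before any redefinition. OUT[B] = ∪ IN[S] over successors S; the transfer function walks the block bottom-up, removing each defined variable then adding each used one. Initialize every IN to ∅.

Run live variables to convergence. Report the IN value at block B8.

Answer: {f}

Working:
Converged values:
  B0:  IN={a, b, c, d, e, f}  OUT={a, b, c, d, e}
  B1:  IN={a, b, c, d, e}  OUT={a, b, c, d, e, f}
  B2:  IN={a, b, c, e, f}  OUT={a, b, c, e, f}
  B3:  IN={a, b, c, e, f}  OUT={a, b, c, d, e, f}
  B4:  IN={a, b, c, d, e, f}  OUT={a, b, c, d, e}
  B5:  IN={a, b, d, e}  OUT={a, f}
  B6:  IN={a, f}  OUT={a, d, f}
  B7:  IN={a, d, f}  OUT={f}
  B8:  IN={f}  OUT={}

B8 is the boundary node: OUT[B8] = {}
Applying B8's transfer function to that OUT value gives IN[B8] (row B8 above).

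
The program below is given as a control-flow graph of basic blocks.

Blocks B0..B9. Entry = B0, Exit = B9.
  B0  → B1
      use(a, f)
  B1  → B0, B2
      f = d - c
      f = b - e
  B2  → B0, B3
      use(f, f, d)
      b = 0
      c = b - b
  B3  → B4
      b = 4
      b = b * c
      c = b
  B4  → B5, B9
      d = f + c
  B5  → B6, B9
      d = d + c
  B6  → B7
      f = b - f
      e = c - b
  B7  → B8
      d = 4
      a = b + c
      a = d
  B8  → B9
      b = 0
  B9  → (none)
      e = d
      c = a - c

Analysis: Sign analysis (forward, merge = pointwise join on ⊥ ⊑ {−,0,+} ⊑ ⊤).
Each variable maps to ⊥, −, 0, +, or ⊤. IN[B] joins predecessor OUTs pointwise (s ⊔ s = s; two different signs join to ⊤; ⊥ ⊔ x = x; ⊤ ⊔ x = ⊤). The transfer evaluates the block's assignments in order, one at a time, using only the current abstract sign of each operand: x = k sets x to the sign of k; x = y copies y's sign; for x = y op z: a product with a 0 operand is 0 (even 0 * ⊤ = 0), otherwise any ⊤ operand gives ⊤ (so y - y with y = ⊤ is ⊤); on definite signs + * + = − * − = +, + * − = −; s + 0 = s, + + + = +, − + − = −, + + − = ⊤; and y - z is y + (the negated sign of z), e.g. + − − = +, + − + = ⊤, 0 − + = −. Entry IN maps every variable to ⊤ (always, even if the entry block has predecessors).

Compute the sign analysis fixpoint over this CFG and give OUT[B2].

Fixpoint table:
  B0:  IN=(all ⊤)  OUT=(all ⊤)
  B1:  IN=(all ⊤)  OUT=(all ⊤)
  B2:  IN=(all ⊤)  OUT={b:0, c:0; rest ⊤}
  B3:  IN={b:0, c:0; rest ⊤}  OUT={b:0, c:0; rest ⊤}
  B4:  IN={b:0, c:0; rest ⊤}  OUT={b:0, c:0; rest ⊤}
  B5:  IN={b:0, c:0; rest ⊤}  OUT={b:0, c:0; rest ⊤}
  B6:  IN={b:0, c:0; rest ⊤}  OUT={b:0, c:0, e:0; rest ⊤}
  B7:  IN={b:0, c:0, e:0; rest ⊤}  OUT={a:+, b:0, c:0, d:+, e:0; rest ⊤}
  B8:  IN={a:+, b:0, c:0, d:+, e:0; rest ⊤}  OUT={a:+, b:0, c:0, d:+, e:0; rest ⊤}
  B9:  IN={b:0, c:0; rest ⊤}  OUT={b:0; rest ⊤}

Merge at B2: IN[B2] = OUT[B1] = {a: ⊤, b: ⊤, c: ⊤, d: ⊤, e: ⊤, f: ⊤}
Applying B2's transfer function to that IN value gives OUT[B2] (row B2 above).

Answer: {a: ⊤, b: 0, c: 0, d: ⊤, e: ⊤, f: ⊤}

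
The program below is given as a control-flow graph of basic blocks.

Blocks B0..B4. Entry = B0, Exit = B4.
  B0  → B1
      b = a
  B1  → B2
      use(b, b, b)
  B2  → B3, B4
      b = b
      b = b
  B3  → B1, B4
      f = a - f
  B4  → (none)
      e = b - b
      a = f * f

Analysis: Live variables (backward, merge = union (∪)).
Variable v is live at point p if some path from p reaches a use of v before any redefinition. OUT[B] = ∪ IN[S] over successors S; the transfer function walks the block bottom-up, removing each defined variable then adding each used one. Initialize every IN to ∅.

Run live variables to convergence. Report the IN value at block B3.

Answer: {a, b, f}

Trace:
Converged values:
  B0:   IN={a, f}   OUT={a, b, f}
  B1:   IN={a, b, f}   OUT={a, b, f}
  B2:   IN={a, b, f}   OUT={a, b, f}
  B3:   IN={a, b, f}   OUT={a, b, f}
  B4:   IN={b, f}   OUT={}

Merge at B3: OUT[B3] = IN[B1] ⊔ IN[B4] = {a, b, f}
Applying B3's transfer function to that OUT value gives IN[B3] (row B3 above).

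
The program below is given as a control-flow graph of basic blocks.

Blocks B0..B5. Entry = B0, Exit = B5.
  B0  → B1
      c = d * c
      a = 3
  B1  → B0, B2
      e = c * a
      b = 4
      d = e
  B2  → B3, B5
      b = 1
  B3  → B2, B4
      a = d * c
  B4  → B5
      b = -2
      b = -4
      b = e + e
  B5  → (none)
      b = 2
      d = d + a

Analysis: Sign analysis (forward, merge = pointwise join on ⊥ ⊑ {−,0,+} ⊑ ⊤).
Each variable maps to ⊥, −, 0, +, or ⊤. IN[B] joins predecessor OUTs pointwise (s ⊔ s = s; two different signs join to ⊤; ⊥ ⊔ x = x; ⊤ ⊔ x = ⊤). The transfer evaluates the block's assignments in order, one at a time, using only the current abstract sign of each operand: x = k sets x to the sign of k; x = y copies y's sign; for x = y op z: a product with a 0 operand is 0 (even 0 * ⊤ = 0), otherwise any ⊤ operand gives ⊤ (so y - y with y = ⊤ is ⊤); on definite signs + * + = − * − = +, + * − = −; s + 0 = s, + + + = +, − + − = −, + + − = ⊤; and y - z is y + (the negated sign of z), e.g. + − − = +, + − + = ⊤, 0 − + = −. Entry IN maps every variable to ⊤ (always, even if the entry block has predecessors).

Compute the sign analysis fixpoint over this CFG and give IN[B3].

Answer: {a: ⊤, b: +, c: ⊤, d: ⊤, e: ⊤, f: ⊤}

Derivation:
Converged values:
  B0:   IN=(all ⊤)   OUT={a:+; rest ⊤}
  B1:   IN={a:+; rest ⊤}   OUT={a:+, b:+; rest ⊤}
  B2:   IN={b:+; rest ⊤}   OUT={b:+; rest ⊤}
  B3:   IN={b:+; rest ⊤}   OUT={b:+; rest ⊤}
  B4:   IN={b:+; rest ⊤}   OUT=(all ⊤)
  B5:   IN=(all ⊤)   OUT={b:+; rest ⊤}

Merge at B3: IN[B3] = OUT[B2] = {a: ⊤, b: +, c: ⊤, d: ⊤, e: ⊤, f: ⊤}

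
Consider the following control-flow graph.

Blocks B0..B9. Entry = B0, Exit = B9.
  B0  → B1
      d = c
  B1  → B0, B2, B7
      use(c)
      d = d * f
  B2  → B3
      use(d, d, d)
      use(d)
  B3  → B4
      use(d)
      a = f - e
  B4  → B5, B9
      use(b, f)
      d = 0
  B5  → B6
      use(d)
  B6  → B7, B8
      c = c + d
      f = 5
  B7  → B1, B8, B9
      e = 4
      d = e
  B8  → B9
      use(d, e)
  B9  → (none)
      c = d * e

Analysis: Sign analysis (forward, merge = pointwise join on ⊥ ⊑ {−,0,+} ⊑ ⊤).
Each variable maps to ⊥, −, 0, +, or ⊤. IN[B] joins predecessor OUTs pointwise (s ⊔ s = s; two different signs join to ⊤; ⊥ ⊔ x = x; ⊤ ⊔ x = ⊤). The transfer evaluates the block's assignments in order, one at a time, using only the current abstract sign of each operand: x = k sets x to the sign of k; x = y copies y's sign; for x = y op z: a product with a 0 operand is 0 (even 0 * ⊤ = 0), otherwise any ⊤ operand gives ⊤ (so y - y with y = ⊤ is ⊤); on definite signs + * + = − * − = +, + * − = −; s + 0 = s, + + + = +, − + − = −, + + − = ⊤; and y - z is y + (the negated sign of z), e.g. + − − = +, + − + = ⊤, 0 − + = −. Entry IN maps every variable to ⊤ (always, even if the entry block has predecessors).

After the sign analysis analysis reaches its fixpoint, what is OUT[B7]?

Converged values:
  B0: | IN=(all ⊤) | OUT=(all ⊤)
  B1: | IN=(all ⊤) | OUT=(all ⊤)
  B2: | IN=(all ⊤) | OUT=(all ⊤)
  B3: | IN=(all ⊤) | OUT=(all ⊤)
  B4: | IN=(all ⊤) | OUT={d:0; rest ⊤}
  B5: | IN={d:0; rest ⊤} | OUT={d:0; rest ⊤}
  B6: | IN={d:0; rest ⊤} | OUT={d:0, f:+; rest ⊤}
  B7: | IN=(all ⊤) | OUT={d:+, e:+; rest ⊤}
  B8: | IN=(all ⊤) | OUT=(all ⊤)
  B9: | IN=(all ⊤) | OUT=(all ⊤)

Merge at B7: IN[B7] = OUT[B1] ⊔ OUT[B6] = {a: ⊤, b: ⊤, c: ⊤, d: ⊤, e: ⊤, f: ⊤}
Applying B7's transfer function to that IN value gives OUT[B7] (row B7 above).

Answer: {a: ⊤, b: ⊤, c: ⊤, d: +, e: +, f: ⊤}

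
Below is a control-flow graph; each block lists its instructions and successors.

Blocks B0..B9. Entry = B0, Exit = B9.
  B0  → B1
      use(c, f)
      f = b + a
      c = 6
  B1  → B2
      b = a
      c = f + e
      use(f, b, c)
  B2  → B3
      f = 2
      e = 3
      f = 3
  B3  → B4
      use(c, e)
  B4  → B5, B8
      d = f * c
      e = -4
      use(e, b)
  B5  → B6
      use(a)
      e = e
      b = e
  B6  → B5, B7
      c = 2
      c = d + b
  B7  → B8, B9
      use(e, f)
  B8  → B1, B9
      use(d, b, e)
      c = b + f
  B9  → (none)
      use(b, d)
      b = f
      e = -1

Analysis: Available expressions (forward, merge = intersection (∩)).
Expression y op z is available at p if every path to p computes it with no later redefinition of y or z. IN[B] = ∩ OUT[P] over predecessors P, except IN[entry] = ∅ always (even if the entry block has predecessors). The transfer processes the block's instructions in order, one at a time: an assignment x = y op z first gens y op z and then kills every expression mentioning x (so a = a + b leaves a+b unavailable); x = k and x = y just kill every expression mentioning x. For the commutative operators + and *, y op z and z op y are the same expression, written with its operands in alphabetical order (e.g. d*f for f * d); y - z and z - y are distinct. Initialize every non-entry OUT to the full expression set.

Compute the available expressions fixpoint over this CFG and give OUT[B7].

Answer: {b+d}

Trace:
Converged values:
  B0:  IN={}  OUT={a+b}
  B1:  IN={}  OUT={e+f}
  B2:  IN={e+f}  OUT={}
  B3:  IN={}  OUT={}
  B4:  IN={}  OUT={c*f}
  B5:  IN={}  OUT={}
  B6:  IN={}  OUT={b+d}
  B7:  IN={b+d}  OUT={b+d}
  B8:  IN={}  OUT={b+f}
  B9:  IN={}  OUT={}

Merge at B7: IN[B7] = OUT[B6] = {b+d}
Applying B7's transfer function to that IN value gives OUT[B7] (row B7 above).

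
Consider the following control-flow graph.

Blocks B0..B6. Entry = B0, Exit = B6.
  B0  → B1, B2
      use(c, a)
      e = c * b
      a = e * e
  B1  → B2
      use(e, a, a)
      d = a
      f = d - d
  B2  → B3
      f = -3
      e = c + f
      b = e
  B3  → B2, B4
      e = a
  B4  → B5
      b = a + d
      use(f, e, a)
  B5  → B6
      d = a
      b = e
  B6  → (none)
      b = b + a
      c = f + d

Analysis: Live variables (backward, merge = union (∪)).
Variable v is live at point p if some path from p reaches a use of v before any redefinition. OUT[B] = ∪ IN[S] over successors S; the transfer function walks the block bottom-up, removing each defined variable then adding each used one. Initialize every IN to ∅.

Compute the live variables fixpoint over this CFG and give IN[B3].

Answer: {a, c, d, f}

Trace:
Per-block solution:
  B0:   IN={a, b, c, d}   OUT={a, c, d, e}
  B1:   IN={a, c, e}   OUT={a, c, d}
  B2:   IN={a, c, d}   OUT={a, c, d, f}
  B3:   IN={a, c, d, f}   OUT={a, c, d, e, f}
  B4:   IN={a, d, e, f}   OUT={a, e, f}
  B5:   IN={a, e, f}   OUT={a, b, d, f}
  B6:   IN={a, b, d, f}   OUT={}

Merge at B3: OUT[B3] = IN[B2] ⊔ IN[B4] = {a, c, d, e, f}
Applying B3's transfer function to that OUT value gives IN[B3] (row B3 above).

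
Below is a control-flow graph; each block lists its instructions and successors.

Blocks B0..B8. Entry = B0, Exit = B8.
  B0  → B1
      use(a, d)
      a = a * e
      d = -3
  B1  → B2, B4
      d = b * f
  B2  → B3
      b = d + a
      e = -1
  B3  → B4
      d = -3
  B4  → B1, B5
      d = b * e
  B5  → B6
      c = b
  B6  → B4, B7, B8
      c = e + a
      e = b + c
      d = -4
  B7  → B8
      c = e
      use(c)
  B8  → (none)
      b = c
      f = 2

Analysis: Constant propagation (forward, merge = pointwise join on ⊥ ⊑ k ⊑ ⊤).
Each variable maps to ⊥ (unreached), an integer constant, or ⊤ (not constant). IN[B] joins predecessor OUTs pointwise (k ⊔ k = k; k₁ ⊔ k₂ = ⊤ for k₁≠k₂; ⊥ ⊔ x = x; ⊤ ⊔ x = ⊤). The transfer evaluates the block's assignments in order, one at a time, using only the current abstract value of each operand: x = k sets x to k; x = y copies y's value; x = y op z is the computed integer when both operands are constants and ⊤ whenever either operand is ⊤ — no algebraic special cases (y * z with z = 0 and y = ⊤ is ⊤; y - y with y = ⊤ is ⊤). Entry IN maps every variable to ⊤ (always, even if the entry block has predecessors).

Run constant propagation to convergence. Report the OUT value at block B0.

Per-block solution:
  B0:   IN=(all ⊤)   OUT={d:-3; rest ⊤}
  B1:   IN=(all ⊤)   OUT=(all ⊤)
  B2:   IN=(all ⊤)   OUT={e:-1; rest ⊤}
  B3:   IN={e:-1; rest ⊤}   OUT={d:-3, e:-1; rest ⊤}
  B4:   IN=(all ⊤)   OUT=(all ⊤)
  B5:   IN=(all ⊤)   OUT=(all ⊤)
  B6:   IN=(all ⊤)   OUT={d:-4; rest ⊤}
  B7:   IN={d:-4; rest ⊤}   OUT={d:-4; rest ⊤}
  B8:   IN={d:-4; rest ⊤}   OUT={d:-4, f:2; rest ⊤}

B0 is the boundary node: IN[B0] = {a: ⊤, b: ⊤, c: ⊤, d: ⊤, e: ⊤, f: ⊤}
Applying B0's transfer function to that IN value gives OUT[B0] (row B0 above).

Answer: {a: ⊤, b: ⊤, c: ⊤, d: -3, e: ⊤, f: ⊤}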